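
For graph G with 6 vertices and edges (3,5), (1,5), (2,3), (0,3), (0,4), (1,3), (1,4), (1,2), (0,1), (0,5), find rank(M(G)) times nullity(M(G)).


r(M) = |V| - c = 6 - 1 = 5.
nullity = |E| - r(M) = 10 - 5 = 5.
Product = 5 * 5 = 25.

25


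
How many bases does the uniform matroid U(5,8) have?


Bases of U(5,8) are all 5-element subsets of the 8-element ground set.
Number of bases = C(8,5).
C(8,5) = 8! / (5! * 3!) = 56.

56


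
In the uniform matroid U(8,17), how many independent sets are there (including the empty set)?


Independent sets of U(8,17) are all subsets of size <= 8.
Count = C(17,0) + C(17,1) + C(17,2) + C(17,3) + C(17,4) + C(17,5) + C(17,6) + C(17,7) + C(17,8)
     = 1 + 17 + 136 + 680 + 2380 + 6188 + 12376 + 19448 + 24310
     = 65536.

65536


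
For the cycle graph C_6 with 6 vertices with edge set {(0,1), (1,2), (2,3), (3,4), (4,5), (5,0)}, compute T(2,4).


T(C_6; x,y) = x + x^2 + ... + x^(5) + y.
T(2,4) = 2^1 + 2^2 + 2^3 + 2^4 + 2^5 + 4
= 2 + 4 + 8 + 16 + 32 + 4
= 66.

66


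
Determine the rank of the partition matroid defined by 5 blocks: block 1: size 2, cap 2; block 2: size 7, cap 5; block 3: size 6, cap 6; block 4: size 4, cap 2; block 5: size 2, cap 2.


Rank of a partition matroid = sum of min(|Si|, ci) for each block.
= min(2,2) + min(7,5) + min(6,6) + min(4,2) + min(2,2)
= 2 + 5 + 6 + 2 + 2
= 17.

17


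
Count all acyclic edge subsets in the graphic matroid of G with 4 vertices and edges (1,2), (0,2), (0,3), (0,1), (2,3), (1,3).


An independent set in a graphic matroid is an acyclic edge subset.
G has 4 vertices and 6 edges.
Enumerate all 2^6 = 64 subsets, checking for acyclicity.
Total independent sets = 38.

38


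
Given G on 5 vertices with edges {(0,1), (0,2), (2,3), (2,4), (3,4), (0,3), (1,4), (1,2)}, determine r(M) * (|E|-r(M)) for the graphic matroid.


r(M) = |V| - c = 5 - 1 = 4.
nullity = |E| - r(M) = 8 - 4 = 4.
Product = 4 * 4 = 16.

16


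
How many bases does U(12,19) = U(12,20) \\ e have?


Deleting e from U(12,20) gives U(12,19) since n > r.
Bases of U(12,19) = (19 choose 12) = 50388.

50388


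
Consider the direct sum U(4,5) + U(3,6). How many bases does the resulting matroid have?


Bases of a direct sum M1 + M2: |B| = |B(M1)| * |B(M2)|.
|B(U(4,5))| = C(5,4) = 5.
|B(U(3,6))| = C(6,3) = 20.
Total bases = 5 * 20 = 100.

100


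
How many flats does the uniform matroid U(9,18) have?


Flats of U(9,18): every subset of size < 9 is a flat, plus E itself.
Count = C(18,0) + C(18,1) + C(18,2) + C(18,3) + C(18,4) + C(18,5) + C(18,6) + C(18,7) + C(18,8) + 1
     = 1 + 18 + 153 + 816 + 3060 + 8568 + 18564 + 31824 + 43758 + 1
     = 106763.

106763


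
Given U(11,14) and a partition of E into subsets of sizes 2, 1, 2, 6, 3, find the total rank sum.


r(Ai) = min(|Ai|, 11) for each part.
Sum = min(2,11) + min(1,11) + min(2,11) + min(6,11) + min(3,11)
    = 2 + 1 + 2 + 6 + 3
    = 14.

14


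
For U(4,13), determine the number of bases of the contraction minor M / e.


Contracting e from U(4,13) gives U(3,12).
Bases of U(3,12) = C(12,3) = (12 * 11 * 10) / (1 * 2 * 3) = 220.

220


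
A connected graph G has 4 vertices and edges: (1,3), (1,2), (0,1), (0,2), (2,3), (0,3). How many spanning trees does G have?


By Kirchhoff's matrix tree theorem, the number of spanning trees equals
the determinant of any cofactor of the Laplacian matrix L.
G has 4 vertices and 6 edges.
Computing the (3 x 3) cofactor determinant gives 16.

16


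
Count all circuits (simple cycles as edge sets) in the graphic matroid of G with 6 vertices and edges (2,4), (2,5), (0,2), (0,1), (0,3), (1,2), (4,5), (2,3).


A circuit in a graphic matroid = edge set of a simple cycle.
G has 6 vertices and 8 edges.
Enumerating all minimal edge subsets forming cycles...
Total circuits found: 4.

4


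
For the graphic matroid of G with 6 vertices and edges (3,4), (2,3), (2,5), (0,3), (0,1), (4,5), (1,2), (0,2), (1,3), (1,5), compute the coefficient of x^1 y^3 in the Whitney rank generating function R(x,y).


R(x,y) = sum over A in 2^E of x^(r(E)-r(A)) * y^(|A|-r(A)).
G has 6 vertices, 10 edges. r(E) = 5.
Enumerate all 2^10 = 1024 subsets.
Count subsets with r(E)-r(A)=1 and |A|-r(A)=3: 11.

11


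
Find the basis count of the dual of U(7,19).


The dual of U(r,n) is U(n-r, n) = U(12,19).
Bases of U(12,19) are all (12)-element subsets.
|B(M*)| = (19 choose 12) = 50388.

50388


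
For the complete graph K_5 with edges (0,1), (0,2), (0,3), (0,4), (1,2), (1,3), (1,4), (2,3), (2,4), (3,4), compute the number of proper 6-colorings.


P(K_5, k) = k(k-1)(k-2)...(k-4).
P(6) = (6) * (5) * (4) * (3) * (2) = 720.

720


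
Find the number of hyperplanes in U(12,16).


Hyperplanes of U(12,16) are flats of rank 11.
In a uniform matroid, these are exactly the (11)-element subsets.
Count = C(16,11) = 4368.

4368


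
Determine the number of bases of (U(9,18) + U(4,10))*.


(M1+M2)* = M1* + M2*.
M1* = U(9,18), bases: C(18,9) = 48620.
M2* = U(6,10), bases: C(10,6) = 210.
|B(M*)| = 48620 * 210 = 10210200.

10210200


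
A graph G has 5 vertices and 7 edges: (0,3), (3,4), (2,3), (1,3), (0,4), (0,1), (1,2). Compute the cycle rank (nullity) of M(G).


Cycle rank (nullity) = |E| - r(M) = |E| - (|V| - c).
|E| = 7, |V| = 5, c = 1.
Nullity = 7 - (5 - 1) = 7 - 4 = 3.

3


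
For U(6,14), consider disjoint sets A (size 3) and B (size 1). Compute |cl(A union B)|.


|A union B| = 3 + 1 = 4 (disjoint).
In U(6,14), cl(S) = S if |S| < 6, else cl(S) = E.
Since 4 < 6, cl(A union B) = A union B.
|cl(A union B)| = 4.

4


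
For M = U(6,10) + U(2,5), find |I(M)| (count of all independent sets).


For a direct sum, |I(M1+M2)| = |I(M1)| * |I(M2)|.
|I(U(6,10))| = sum C(10,k) for k=0..6 = 848.
|I(U(2,5))| = sum C(5,k) for k=0..2 = 16.
Total = 848 * 16 = 13568.

13568


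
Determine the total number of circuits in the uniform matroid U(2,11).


In U(2,11), circuits are the (3)-element subsets.
Any set of 3 elements is dependent, and removing any one element gives
an independent set of size 2, so it is a minimal dependent set.
Number of circuits = C(11,3) = 11! / (3! * 8!) = 165.

165


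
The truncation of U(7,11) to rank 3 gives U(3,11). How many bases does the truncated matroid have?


Truncating U(7,11) to rank 3 gives U(3,11).
Bases of U(3,11) are all 3-element subsets of 11 elements.
Number of bases = C(11,3) = 11! / (3! * 8!) = 165.

165


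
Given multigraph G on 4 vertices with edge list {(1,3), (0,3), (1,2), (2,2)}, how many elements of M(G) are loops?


In a graphic matroid, a loop is a self-loop edge (u,u) with rank 0.
Examining all 4 edges for self-loops...
Self-loops found: (2,2)
Number of loops = 1.

1


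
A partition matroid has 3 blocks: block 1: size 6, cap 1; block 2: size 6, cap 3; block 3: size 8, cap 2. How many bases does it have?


A basis picks exactly ci elements from block i.
Number of bases = product of C(|Si|, ci).
= C(6,1) * C(6,3) * C(8,2)
= 6 * 20 * 28
= 3360.

3360


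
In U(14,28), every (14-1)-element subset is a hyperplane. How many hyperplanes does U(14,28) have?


Hyperplanes of U(14,28) are flats of rank 13.
In a uniform matroid, these are exactly the (13)-element subsets.
Count = C(28,13) = 28! / (13! * 15!) = 37442160.

37442160


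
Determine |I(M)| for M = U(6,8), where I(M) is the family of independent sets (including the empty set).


Independent sets of U(6,8) are all subsets of size <= 6.
Count = (8 choose 0) + (8 choose 1) + (8 choose 2) + (8 choose 3) + (8 choose 4) + (8 choose 5) + (8 choose 6)
     = 1 + 8 + 28 + 56 + 70 + 56 + 28
     = 247.

247


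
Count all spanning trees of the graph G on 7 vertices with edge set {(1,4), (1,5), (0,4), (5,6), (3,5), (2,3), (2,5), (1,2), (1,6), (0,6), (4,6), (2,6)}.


By Kirchhoff's matrix tree theorem, the number of spanning trees equals
the determinant of any cofactor of the Laplacian matrix L.
G has 7 vertices and 12 edges.
Computing the (6 x 6) cofactor determinant gives 260.

260


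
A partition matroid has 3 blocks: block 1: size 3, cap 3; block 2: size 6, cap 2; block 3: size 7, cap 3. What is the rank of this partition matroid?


Rank of a partition matroid = sum of min(|Si|, ci) for each block.
= min(3,3) + min(6,2) + min(7,3)
= 3 + 2 + 3
= 8.

8


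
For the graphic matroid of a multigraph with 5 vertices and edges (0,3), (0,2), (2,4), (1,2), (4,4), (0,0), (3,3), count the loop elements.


In a graphic matroid, a loop is a self-loop edge (u,u) with rank 0.
Examining all 7 edges for self-loops...
Self-loops found: (4,4), (0,0), (3,3)
Number of loops = 3.

3


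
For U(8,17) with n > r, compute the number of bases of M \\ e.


Deleting e from U(8,17) gives U(8,16) since n > r.
Bases of U(8,16) = C(16,8) = 12870.

12870


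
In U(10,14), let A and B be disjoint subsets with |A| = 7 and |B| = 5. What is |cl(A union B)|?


|A union B| = 7 + 5 = 12 (disjoint).
In U(10,14), cl(S) = S if |S| < 10, else cl(S) = E.
Since 12 >= 10, cl(A union B) = E.
|cl(A union B)| = 14.

14


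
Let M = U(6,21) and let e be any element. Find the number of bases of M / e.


Contracting e from U(6,21) gives U(5,20).
Bases of U(5,20) = (20 choose 5) = 15504.

15504


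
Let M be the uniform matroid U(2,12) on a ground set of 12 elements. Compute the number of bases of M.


Bases of U(2,12) are all 2-element subsets of the 12-element ground set.
Number of bases = C(12,2).
C(12,2) = 12! / (2! * 10!) = 66.

66


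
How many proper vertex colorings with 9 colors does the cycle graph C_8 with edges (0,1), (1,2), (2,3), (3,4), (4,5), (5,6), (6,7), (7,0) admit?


P(C_8, k) = (k-1)^8 + (-1)^8*(k-1).
P(9) = (8)^8 + 8
= 16777216 + 8 = 16777224.

16777224


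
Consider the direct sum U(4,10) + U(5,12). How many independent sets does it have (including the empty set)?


For a direct sum, |I(M1+M2)| = |I(M1)| * |I(M2)|.
|I(U(4,10))| = sum C(10,k) for k=0..4 = 386.
|I(U(5,12))| = sum C(12,k) for k=0..5 = 1586.
Total = 386 * 1586 = 612196.

612196


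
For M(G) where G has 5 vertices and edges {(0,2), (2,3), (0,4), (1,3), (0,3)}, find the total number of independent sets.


An independent set in a graphic matroid is an acyclic edge subset.
G has 5 vertices and 5 edges.
Enumerate all 2^5 = 32 subsets, checking for acyclicity.
Total independent sets = 28.

28


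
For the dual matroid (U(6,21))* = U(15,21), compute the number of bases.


The dual of U(r,n) is U(n-r, n) = U(15,21).
Bases of U(15,21) are all (15)-element subsets.
|B(M*)| = C(21,15) = 21! / (15! * 6!) = 54264.

54264


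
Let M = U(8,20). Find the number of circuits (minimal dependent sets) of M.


In U(8,20), circuits are the (9)-element subsets.
Any set of 9 elements is dependent, and removing any one element gives
an independent set of size 8, so it is a minimal dependent set.
Number of circuits = (20 choose 9) = 167960.

167960


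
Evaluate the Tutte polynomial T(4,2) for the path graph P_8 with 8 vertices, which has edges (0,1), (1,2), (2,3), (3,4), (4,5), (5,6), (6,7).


A path on 8 vertices is a tree with 7 edges.
T(x,y) = x^(7) for any tree.
T(4,2) = 4^7 = 16384.

16384


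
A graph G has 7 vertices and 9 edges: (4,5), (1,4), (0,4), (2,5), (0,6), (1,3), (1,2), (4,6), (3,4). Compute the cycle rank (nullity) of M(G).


Cycle rank (nullity) = |E| - r(M) = |E| - (|V| - c).
|E| = 9, |V| = 7, c = 1.
Nullity = 9 - (7 - 1) = 9 - 6 = 3.

3


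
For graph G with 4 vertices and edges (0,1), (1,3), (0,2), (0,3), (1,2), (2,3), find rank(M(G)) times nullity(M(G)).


r(M) = |V| - c = 4 - 1 = 3.
nullity = |E| - r(M) = 6 - 3 = 3.
Product = 3 * 3 = 9.

9


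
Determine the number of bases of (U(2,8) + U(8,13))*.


(M1+M2)* = M1* + M2*.
M1* = U(6,8), bases: C(8,6) = 28.
M2* = U(5,13), bases: C(13,5) = 1287.
|B(M*)| = 28 * 1287 = 36036.

36036


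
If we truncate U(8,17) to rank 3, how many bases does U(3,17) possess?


Truncating U(8,17) to rank 3 gives U(3,17).
Bases of U(3,17) are all 3-element subsets of 17 elements.
Number of bases = C(17,3) = (17 * 16 * 15) / (1 * 2 * 3) = 680.

680


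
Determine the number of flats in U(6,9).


Flats of U(6,9): every subset of size < 6 is a flat, plus E itself.
Count = C(9,0) + C(9,1) + C(9,2) + C(9,3) + C(9,4) + C(9,5) + 1
     = 1 + 9 + 36 + 84 + 126 + 126 + 1
     = 383.

383


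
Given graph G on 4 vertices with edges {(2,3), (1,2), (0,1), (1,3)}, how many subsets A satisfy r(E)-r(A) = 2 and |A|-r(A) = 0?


R(x,y) = sum over A in 2^E of x^(r(E)-r(A)) * y^(|A|-r(A)).
G has 4 vertices, 4 edges. r(E) = 3.
Enumerate all 2^4 = 16 subsets.
Count subsets with r(E)-r(A)=2 and |A|-r(A)=0: 4.

4


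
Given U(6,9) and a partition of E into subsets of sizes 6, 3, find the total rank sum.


r(Ai) = min(|Ai|, 6) for each part.
Sum = min(6,6) + min(3,6)
    = 6 + 3
    = 9.

9


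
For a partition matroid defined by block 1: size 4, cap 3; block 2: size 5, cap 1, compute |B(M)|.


A basis picks exactly ci elements from block i.
Number of bases = product of C(|Si|, ci).
= C(4,3) * C(5,1)
= 4 * 5
= 20.

20


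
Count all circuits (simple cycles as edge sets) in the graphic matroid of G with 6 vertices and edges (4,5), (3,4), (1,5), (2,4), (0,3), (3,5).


A circuit in a graphic matroid = edge set of a simple cycle.
G has 6 vertices and 6 edges.
Enumerating all minimal edge subsets forming cycles...
Total circuits found: 1.

1


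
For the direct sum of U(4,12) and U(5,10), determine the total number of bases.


Bases of a direct sum M1 + M2: |B| = |B(M1)| * |B(M2)|.
|B(U(4,12))| = C(12,4) = 495.
|B(U(5,10))| = C(10,5) = 252.
Total bases = 495 * 252 = 124740.

124740


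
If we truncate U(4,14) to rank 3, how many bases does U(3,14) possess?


Truncating U(4,14) to rank 3 gives U(3,14).
Bases of U(3,14) are all 3-element subsets of 14 elements.
Number of bases = (14 choose 3) = 364.

364


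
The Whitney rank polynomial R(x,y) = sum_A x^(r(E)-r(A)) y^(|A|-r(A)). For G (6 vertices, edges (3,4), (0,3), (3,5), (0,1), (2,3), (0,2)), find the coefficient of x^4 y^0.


R(x,y) = sum over A in 2^E of x^(r(E)-r(A)) * y^(|A|-r(A)).
G has 6 vertices, 6 edges. r(E) = 5.
Enumerate all 2^6 = 64 subsets.
Count subsets with r(E)-r(A)=4 and |A|-r(A)=0: 6.

6


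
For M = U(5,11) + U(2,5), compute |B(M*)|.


(M1+M2)* = M1* + M2*.
M1* = U(6,11), bases: C(11,6) = 462.
M2* = U(3,5), bases: C(5,3) = 10.
|B(M*)| = 462 * 10 = 4620.

4620


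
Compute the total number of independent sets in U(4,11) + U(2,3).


For a direct sum, |I(M1+M2)| = |I(M1)| * |I(M2)|.
|I(U(4,11))| = sum C(11,k) for k=0..4 = 562.
|I(U(2,3))| = sum C(3,k) for k=0..2 = 7.
Total = 562 * 7 = 3934.

3934


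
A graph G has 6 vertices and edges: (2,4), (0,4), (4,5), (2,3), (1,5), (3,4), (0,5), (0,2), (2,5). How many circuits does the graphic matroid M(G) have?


A circuit in a graphic matroid = edge set of a simple cycle.
G has 6 vertices and 9 edges.
Enumerating all minimal edge subsets forming cycles...
Total circuits found: 12.

12


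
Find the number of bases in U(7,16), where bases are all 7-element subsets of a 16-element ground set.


Bases of U(7,16) are all 7-element subsets of the 16-element ground set.
Number of bases = C(16,7).
C(16,7) = 16! / (7! * 9!) = 11440.

11440


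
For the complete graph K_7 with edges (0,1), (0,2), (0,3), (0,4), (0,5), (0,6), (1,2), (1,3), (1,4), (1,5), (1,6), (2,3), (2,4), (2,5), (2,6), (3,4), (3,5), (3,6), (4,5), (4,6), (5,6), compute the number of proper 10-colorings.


P(K_7, k) = k(k-1)(k-2)...(k-6).
P(10) = (10) * (9) * (8) * (7) * (6) * (5) * (4) = 604800.

604800


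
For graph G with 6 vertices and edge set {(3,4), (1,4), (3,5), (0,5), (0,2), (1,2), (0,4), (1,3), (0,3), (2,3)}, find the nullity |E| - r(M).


Cycle rank (nullity) = |E| - r(M) = |E| - (|V| - c).
|E| = 10, |V| = 6, c = 1.
Nullity = 10 - (6 - 1) = 10 - 5 = 5.

5


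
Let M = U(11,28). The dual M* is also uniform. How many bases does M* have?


The dual of U(r,n) is U(n-r, n) = U(17,28).
Bases of U(17,28) are all (17)-element subsets.
|B(M*)| = (28 choose 17) = 21474180.

21474180


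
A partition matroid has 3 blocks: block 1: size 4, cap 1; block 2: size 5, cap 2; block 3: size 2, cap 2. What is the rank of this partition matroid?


Rank of a partition matroid = sum of min(|Si|, ci) for each block.
= min(4,1) + min(5,2) + min(2,2)
= 1 + 2 + 2
= 5.

5


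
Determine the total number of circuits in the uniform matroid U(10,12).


In U(10,12), circuits are the (11)-element subsets.
Any set of 11 elements is dependent, and removing any one element gives
an independent set of size 10, so it is a minimal dependent set.
Number of circuits = (12 choose 11) = 12.

12


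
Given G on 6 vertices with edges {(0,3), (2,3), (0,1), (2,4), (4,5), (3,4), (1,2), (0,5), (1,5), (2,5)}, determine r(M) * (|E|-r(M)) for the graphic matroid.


r(M) = |V| - c = 6 - 1 = 5.
nullity = |E| - r(M) = 10 - 5 = 5.
Product = 5 * 5 = 25.

25


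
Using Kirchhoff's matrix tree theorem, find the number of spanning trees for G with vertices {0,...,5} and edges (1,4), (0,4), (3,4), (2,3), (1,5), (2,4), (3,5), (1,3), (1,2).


By Kirchhoff's matrix tree theorem, the number of spanning trees equals
the determinant of any cofactor of the Laplacian matrix L.
G has 6 vertices and 9 edges.
Computing the (5 x 5) cofactor determinant gives 40.

40


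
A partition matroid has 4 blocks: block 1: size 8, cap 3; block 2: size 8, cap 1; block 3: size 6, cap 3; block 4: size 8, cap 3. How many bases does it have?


A basis picks exactly ci elements from block i.
Number of bases = product of C(|Si|, ci).
= C(8,3) * C(8,1) * C(6,3) * C(8,3)
= 56 * 8 * 20 * 56
= 501760.

501760


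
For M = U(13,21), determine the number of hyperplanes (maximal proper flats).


Hyperplanes of U(13,21) are flats of rank 12.
In a uniform matroid, these are exactly the (12)-element subsets.
Count = C(21,12) = 21! / (12! * 9!) = 293930.

293930


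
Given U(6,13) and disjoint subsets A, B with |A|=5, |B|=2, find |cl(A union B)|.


|A union B| = 5 + 2 = 7 (disjoint).
In U(6,13), cl(S) = S if |S| < 6, else cl(S) = E.
Since 7 >= 6, cl(A union B) = E.
|cl(A union B)| = 13.

13


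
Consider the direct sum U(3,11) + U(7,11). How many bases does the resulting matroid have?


Bases of a direct sum M1 + M2: |B| = |B(M1)| * |B(M2)|.
|B(U(3,11))| = C(11,3) = 165.
|B(U(7,11))| = C(11,7) = 330.
Total bases = 165 * 330 = 54450.

54450


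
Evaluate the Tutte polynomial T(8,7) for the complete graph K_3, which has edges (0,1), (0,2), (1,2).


T(K_3; x,y) = x^2 + x + y.
T(8,7) = 64 + 8 + 7 = 79.

79


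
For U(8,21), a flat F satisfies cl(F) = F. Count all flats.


Flats of U(8,21): every subset of size < 8 is a flat, plus E itself.
Count = (21 choose 0) + (21 choose 1) + (21 choose 2) + (21 choose 3) + (21 choose 4) + (21 choose 5) + (21 choose 6) + (21 choose 7) + 1
     = 1 + 21 + 210 + 1330 + 5985 + 20349 + 54264 + 116280 + 1
     = 198441.

198441


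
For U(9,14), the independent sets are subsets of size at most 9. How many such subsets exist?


Independent sets of U(9,14) are all subsets of size <= 9.
Count = C(14,0) + C(14,1) + C(14,2) + C(14,3) + C(14,4) + C(14,5) + C(14,6) + C(14,7) + C(14,8) + C(14,9)
     = 1 + 14 + 91 + 364 + 1001 + 2002 + 3003 + 3432 + 3003 + 2002
     = 14913.

14913


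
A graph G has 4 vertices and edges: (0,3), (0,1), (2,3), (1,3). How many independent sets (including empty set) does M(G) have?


An independent set in a graphic matroid is an acyclic edge subset.
G has 4 vertices and 4 edges.
Enumerate all 2^4 = 16 subsets, checking for acyclicity.
Total independent sets = 14.

14


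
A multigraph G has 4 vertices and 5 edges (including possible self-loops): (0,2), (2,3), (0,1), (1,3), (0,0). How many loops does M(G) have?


In a graphic matroid, a loop is a self-loop edge (u,u) with rank 0.
Examining all 5 edges for self-loops...
Self-loops found: (0,0)
Number of loops = 1.

1


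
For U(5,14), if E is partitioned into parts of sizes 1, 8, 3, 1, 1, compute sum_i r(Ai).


r(Ai) = min(|Ai|, 5) for each part.
Sum = min(1,5) + min(8,5) + min(3,5) + min(1,5) + min(1,5)
    = 1 + 5 + 3 + 1 + 1
    = 11.

11


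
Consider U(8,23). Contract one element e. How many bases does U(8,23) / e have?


Contracting e from U(8,23) gives U(7,22).
Bases of U(7,22) = C(22,7) = 22! / (7! * 15!) = 170544.

170544


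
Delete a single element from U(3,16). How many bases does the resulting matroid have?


Deleting e from U(3,16) gives U(3,15) since n > r.
Bases of U(3,15) = (15 choose 3) = 455.

455


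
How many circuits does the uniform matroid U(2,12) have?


In U(2,12), circuits are the (3)-element subsets.
Any set of 3 elements is dependent, and removing any one element gives
an independent set of size 2, so it is a minimal dependent set.
Number of circuits = (12 choose 3) = 220.

220


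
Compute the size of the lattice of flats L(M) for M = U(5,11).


Flats of U(5,11): every subset of size < 5 is a flat, plus E itself.
Count = (11 choose 0) + (11 choose 1) + (11 choose 2) + (11 choose 3) + (11 choose 4) + 1
     = 1 + 11 + 55 + 165 + 330 + 1
     = 563.

563


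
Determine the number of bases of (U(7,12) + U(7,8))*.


(M1+M2)* = M1* + M2*.
M1* = U(5,12), bases: C(12,5) = 792.
M2* = U(1,8), bases: C(8,1) = 8.
|B(M*)| = 792 * 8 = 6336.

6336


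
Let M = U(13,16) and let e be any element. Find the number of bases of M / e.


Contracting e from U(13,16) gives U(12,15).
Bases of U(12,15) = C(15,12) = 15! / (12! * 3!) = 455.

455


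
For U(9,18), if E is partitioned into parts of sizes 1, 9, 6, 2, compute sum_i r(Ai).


r(Ai) = min(|Ai|, 9) for each part.
Sum = min(1,9) + min(9,9) + min(6,9) + min(2,9)
    = 1 + 9 + 6 + 2
    = 18.

18


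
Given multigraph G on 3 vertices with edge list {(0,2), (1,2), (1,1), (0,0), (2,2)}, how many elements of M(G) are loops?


In a graphic matroid, a loop is a self-loop edge (u,u) with rank 0.
Examining all 5 edges for self-loops...
Self-loops found: (1,1), (0,0), (2,2)
Number of loops = 3.

3


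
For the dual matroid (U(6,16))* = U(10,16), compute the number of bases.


The dual of U(r,n) is U(n-r, n) = U(10,16).
Bases of U(10,16) are all (10)-element subsets.
|B(M*)| = C(16,10) = 8008.

8008


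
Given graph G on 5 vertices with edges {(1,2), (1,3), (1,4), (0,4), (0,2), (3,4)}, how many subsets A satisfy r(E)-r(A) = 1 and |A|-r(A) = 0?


R(x,y) = sum over A in 2^E of x^(r(E)-r(A)) * y^(|A|-r(A)).
G has 5 vertices, 6 edges. r(E) = 4.
Enumerate all 2^6 = 64 subsets.
Count subsets with r(E)-r(A)=1 and |A|-r(A)=0: 19.

19


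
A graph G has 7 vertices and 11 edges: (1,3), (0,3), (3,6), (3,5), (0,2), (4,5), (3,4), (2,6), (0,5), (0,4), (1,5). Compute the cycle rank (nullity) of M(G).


Cycle rank (nullity) = |E| - r(M) = |E| - (|V| - c).
|E| = 11, |V| = 7, c = 1.
Nullity = 11 - (7 - 1) = 11 - 6 = 5.

5


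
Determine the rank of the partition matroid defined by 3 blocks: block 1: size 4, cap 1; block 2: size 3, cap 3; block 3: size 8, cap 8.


Rank of a partition matroid = sum of min(|Si|, ci) for each block.
= min(4,1) + min(3,3) + min(8,8)
= 1 + 3 + 8
= 12.

12


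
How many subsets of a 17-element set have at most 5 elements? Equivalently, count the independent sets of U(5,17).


Independent sets of U(5,17) are all subsets of size <= 5.
Count = (17 choose 0) + (17 choose 1) + (17 choose 2) + (17 choose 3) + (17 choose 4) + (17 choose 5)
     = 1 + 17 + 136 + 680 + 2380 + 6188
     = 9402.

9402


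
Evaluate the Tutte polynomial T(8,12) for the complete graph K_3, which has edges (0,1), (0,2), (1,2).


T(K_3; x,y) = x^2 + x + y.
T(8,12) = 64 + 8 + 12 = 84.

84


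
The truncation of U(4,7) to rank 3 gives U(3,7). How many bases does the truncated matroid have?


Truncating U(4,7) to rank 3 gives U(3,7).
Bases of U(3,7) are all 3-element subsets of 7 elements.
Number of bases = C(7,3) = 7! / (3! * 4!) = 35.

35


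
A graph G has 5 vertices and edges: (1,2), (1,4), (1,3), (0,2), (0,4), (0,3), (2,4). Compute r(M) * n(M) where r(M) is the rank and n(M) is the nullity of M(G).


r(M) = |V| - c = 5 - 1 = 4.
nullity = |E| - r(M) = 7 - 4 = 3.
Product = 4 * 3 = 12.

12


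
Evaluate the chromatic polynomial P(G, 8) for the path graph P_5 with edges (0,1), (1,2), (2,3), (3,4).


P(P_5, k) = k * (k-1)^(4).
P(8) = 8 * 7^4 = 8 * 2401 = 19208.

19208


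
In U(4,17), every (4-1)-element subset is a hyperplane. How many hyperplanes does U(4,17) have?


Hyperplanes of U(4,17) are flats of rank 3.
In a uniform matroid, these are exactly the (3)-element subsets.
Count = C(17,3) = (17 * 16 * 15) / (1 * 2 * 3) = 680.

680


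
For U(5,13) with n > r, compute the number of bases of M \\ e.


Deleting e from U(5,13) gives U(5,12) since n > r.
Bases of U(5,12) = C(12,5) = 12! / (5! * 7!) = 792.

792


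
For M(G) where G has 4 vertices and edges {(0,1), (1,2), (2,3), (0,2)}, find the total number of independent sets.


An independent set in a graphic matroid is an acyclic edge subset.
G has 4 vertices and 4 edges.
Enumerate all 2^4 = 16 subsets, checking for acyclicity.
Total independent sets = 14.

14


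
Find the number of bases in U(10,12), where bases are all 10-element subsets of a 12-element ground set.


Bases of U(10,12) are all 10-element subsets of the 12-element ground set.
Number of bases = C(12,10).
(12 choose 10) = 66.

66


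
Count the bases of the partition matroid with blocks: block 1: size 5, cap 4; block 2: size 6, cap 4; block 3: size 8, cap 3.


A basis picks exactly ci elements from block i.
Number of bases = product of C(|Si|, ci).
= C(5,4) * C(6,4) * C(8,3)
= 5 * 15 * 56
= 4200.

4200


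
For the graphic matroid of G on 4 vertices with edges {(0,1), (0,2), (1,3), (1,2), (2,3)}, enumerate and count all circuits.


A circuit in a graphic matroid = edge set of a simple cycle.
G has 4 vertices and 5 edges.
Enumerating all minimal edge subsets forming cycles...
Total circuits found: 3.

3


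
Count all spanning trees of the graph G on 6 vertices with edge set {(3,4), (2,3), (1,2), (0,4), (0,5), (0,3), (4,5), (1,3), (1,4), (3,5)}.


By Kirchhoff's matrix tree theorem, the number of spanning trees equals
the determinant of any cofactor of the Laplacian matrix L.
G has 6 vertices and 10 edges.
Computing the (5 x 5) cofactor determinant gives 104.

104


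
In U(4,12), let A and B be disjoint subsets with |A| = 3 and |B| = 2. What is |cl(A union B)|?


|A union B| = 3 + 2 = 5 (disjoint).
In U(4,12), cl(S) = S if |S| < 4, else cl(S) = E.
Since 5 >= 4, cl(A union B) = E.
|cl(A union B)| = 12.

12


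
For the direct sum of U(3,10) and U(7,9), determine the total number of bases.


Bases of a direct sum M1 + M2: |B| = |B(M1)| * |B(M2)|.
|B(U(3,10))| = C(10,3) = 120.
|B(U(7,9))| = C(9,7) = 36.
Total bases = 120 * 36 = 4320.

4320


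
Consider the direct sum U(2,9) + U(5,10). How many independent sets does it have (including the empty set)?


For a direct sum, |I(M1+M2)| = |I(M1)| * |I(M2)|.
|I(U(2,9))| = sum C(9,k) for k=0..2 = 46.
|I(U(5,10))| = sum C(10,k) for k=0..5 = 638.
Total = 46 * 638 = 29348.

29348


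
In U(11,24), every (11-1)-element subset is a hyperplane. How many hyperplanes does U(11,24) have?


Hyperplanes of U(11,24) are flats of rank 10.
In a uniform matroid, these are exactly the (10)-element subsets.
Count = C(24,10) = 24! / (10! * 14!) = 1961256.

1961256


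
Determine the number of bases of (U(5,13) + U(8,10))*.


(M1+M2)* = M1* + M2*.
M1* = U(8,13), bases: C(13,8) = 1287.
M2* = U(2,10), bases: C(10,2) = 45.
|B(M*)| = 1287 * 45 = 57915.

57915


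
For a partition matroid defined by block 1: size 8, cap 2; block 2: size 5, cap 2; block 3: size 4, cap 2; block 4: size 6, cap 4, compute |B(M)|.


A basis picks exactly ci elements from block i.
Number of bases = product of C(|Si|, ci).
= C(8,2) * C(5,2) * C(4,2) * C(6,4)
= 28 * 10 * 6 * 15
= 25200.

25200


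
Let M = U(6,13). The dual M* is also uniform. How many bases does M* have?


The dual of U(r,n) is U(n-r, n) = U(7,13).
Bases of U(7,13) are all (7)-element subsets.
|B(M*)| = C(13,7) = 1716.

1716


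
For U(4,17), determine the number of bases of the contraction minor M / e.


Contracting e from U(4,17) gives U(3,16).
Bases of U(3,16) = C(16,3) = 16! / (3! * 13!) = 560.

560


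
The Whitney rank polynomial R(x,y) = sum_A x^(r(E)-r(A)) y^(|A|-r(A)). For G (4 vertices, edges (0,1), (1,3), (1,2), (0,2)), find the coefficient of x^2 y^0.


R(x,y) = sum over A in 2^E of x^(r(E)-r(A)) * y^(|A|-r(A)).
G has 4 vertices, 4 edges. r(E) = 3.
Enumerate all 2^4 = 16 subsets.
Count subsets with r(E)-r(A)=2 and |A|-r(A)=0: 4.

4


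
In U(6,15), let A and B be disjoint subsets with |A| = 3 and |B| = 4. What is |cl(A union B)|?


|A union B| = 3 + 4 = 7 (disjoint).
In U(6,15), cl(S) = S if |S| < 6, else cl(S) = E.
Since 7 >= 6, cl(A union B) = E.
|cl(A union B)| = 15.

15


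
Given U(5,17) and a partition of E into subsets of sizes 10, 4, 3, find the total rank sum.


r(Ai) = min(|Ai|, 5) for each part.
Sum = min(10,5) + min(4,5) + min(3,5)
    = 5 + 4 + 3
    = 12.

12


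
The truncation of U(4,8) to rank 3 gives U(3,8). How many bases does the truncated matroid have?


Truncating U(4,8) to rank 3 gives U(3,8).
Bases of U(3,8) are all 3-element subsets of 8 elements.
Number of bases = C(8,3) = 8! / (3! * 5!) = 56.

56


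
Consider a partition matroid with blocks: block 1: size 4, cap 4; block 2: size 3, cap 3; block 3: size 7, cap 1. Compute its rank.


Rank of a partition matroid = sum of min(|Si|, ci) for each block.
= min(4,4) + min(3,3) + min(7,1)
= 4 + 3 + 1
= 8.

8


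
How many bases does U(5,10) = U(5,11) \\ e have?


Deleting e from U(5,11) gives U(5,10) since n > r.
Bases of U(5,10) = C(10,5) = 10! / (5! * 5!) = 252.

252


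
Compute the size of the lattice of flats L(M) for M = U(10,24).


Flats of U(10,24): every subset of size < 10 is a flat, plus E itself.
Count = (24 choose 0) + (24 choose 1) + (24 choose 2) + (24 choose 3) + (24 choose 4) + (24 choose 5) + (24 choose 6) + (24 choose 7) + (24 choose 8) + (24 choose 9) + 1
     = 1 + 24 + 276 + 2024 + 10626 + 42504 + 134596 + 346104 + 735471 + 1307504 + 1
     = 2579131.

2579131


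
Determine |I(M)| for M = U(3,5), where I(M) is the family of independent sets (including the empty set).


Independent sets of U(3,5) are all subsets of size <= 3.
Count = C(5,0) + C(5,1) + C(5,2) + C(5,3)
     = 1 + 5 + 10 + 10
     = 26.

26


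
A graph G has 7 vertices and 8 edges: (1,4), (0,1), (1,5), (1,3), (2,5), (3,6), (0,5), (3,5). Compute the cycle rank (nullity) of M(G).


Cycle rank (nullity) = |E| - r(M) = |E| - (|V| - c).
|E| = 8, |V| = 7, c = 1.
Nullity = 8 - (7 - 1) = 8 - 6 = 2.

2


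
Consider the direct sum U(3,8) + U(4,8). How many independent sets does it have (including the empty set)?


For a direct sum, |I(M1+M2)| = |I(M1)| * |I(M2)|.
|I(U(3,8))| = sum C(8,k) for k=0..3 = 93.
|I(U(4,8))| = sum C(8,k) for k=0..4 = 163.
Total = 93 * 163 = 15159.

15159


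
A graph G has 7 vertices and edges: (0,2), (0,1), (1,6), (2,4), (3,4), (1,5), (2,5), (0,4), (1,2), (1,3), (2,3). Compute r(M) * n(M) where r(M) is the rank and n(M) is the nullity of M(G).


r(M) = |V| - c = 7 - 1 = 6.
nullity = |E| - r(M) = 11 - 6 = 5.
Product = 6 * 5 = 30.

30


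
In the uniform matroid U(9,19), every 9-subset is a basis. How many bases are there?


Bases of U(9,19) are all 9-element subsets of the 19-element ground set.
Number of bases = C(19,9).
(19 choose 9) = 92378.

92378


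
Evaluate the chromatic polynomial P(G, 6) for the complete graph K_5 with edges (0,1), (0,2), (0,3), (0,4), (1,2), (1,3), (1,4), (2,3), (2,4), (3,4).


P(K_5, k) = k(k-1)(k-2)...(k-4).
P(6) = (6) * (5) * (4) * (3) * (2) = 720.

720


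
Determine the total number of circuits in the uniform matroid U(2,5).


In U(2,5), circuits are the (3)-element subsets.
Any set of 3 elements is dependent, and removing any one element gives
an independent set of size 2, so it is a minimal dependent set.
Number of circuits = (5 choose 3) = 10.

10


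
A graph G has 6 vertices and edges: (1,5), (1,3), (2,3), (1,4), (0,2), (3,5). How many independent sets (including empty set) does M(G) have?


An independent set in a graphic matroid is an acyclic edge subset.
G has 6 vertices and 6 edges.
Enumerate all 2^6 = 64 subsets, checking for acyclicity.
Total independent sets = 56.

56


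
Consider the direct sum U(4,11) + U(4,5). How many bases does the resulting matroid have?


Bases of a direct sum M1 + M2: |B| = |B(M1)| * |B(M2)|.
|B(U(4,11))| = C(11,4) = 330.
|B(U(4,5))| = C(5,4) = 5.
Total bases = 330 * 5 = 1650.

1650


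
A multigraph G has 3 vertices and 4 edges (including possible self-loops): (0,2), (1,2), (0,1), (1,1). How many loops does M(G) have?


In a graphic matroid, a loop is a self-loop edge (u,u) with rank 0.
Examining all 4 edges for self-loops...
Self-loops found: (1,1)
Number of loops = 1.

1


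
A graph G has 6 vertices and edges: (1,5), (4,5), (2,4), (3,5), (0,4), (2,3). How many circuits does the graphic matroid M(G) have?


A circuit in a graphic matroid = edge set of a simple cycle.
G has 6 vertices and 6 edges.
Enumerating all minimal edge subsets forming cycles...
Total circuits found: 1.

1


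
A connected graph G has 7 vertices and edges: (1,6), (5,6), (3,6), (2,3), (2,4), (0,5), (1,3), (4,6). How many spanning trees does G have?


By Kirchhoff's matrix tree theorem, the number of spanning trees equals
the determinant of any cofactor of the Laplacian matrix L.
G has 7 vertices and 8 edges.
Computing the (6 x 6) cofactor determinant gives 11.

11


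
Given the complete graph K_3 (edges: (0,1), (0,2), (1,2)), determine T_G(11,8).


T(K_3; x,y) = x^2 + x + y.
T(11,8) = 121 + 11 + 8 = 140.

140


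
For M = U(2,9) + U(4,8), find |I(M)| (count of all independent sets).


For a direct sum, |I(M1+M2)| = |I(M1)| * |I(M2)|.
|I(U(2,9))| = sum C(9,k) for k=0..2 = 46.
|I(U(4,8))| = sum C(8,k) for k=0..4 = 163.
Total = 46 * 163 = 7498.

7498


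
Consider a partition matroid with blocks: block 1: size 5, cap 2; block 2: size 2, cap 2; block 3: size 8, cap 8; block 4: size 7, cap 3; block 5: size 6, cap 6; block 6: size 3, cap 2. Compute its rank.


Rank of a partition matroid = sum of min(|Si|, ci) for each block.
= min(5,2) + min(2,2) + min(8,8) + min(7,3) + min(6,6) + min(3,2)
= 2 + 2 + 8 + 3 + 6 + 2
= 23.

23


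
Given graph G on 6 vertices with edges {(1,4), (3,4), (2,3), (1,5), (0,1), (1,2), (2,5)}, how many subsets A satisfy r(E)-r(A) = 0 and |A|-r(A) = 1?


R(x,y) = sum over A in 2^E of x^(r(E)-r(A)) * y^(|A|-r(A)).
G has 6 vertices, 7 edges. r(E) = 5.
Enumerate all 2^7 = 128 subsets.
Count subsets with r(E)-r(A)=0 and |A|-r(A)=1: 6.

6


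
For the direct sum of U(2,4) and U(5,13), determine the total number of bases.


Bases of a direct sum M1 + M2: |B| = |B(M1)| * |B(M2)|.
|B(U(2,4))| = C(4,2) = 6.
|B(U(5,13))| = C(13,5) = 1287.
Total bases = 6 * 1287 = 7722.

7722


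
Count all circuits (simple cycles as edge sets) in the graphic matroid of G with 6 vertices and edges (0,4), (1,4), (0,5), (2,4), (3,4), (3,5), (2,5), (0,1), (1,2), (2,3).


A circuit in a graphic matroid = edge set of a simple cycle.
G has 6 vertices and 10 edges.
Enumerating all minimal edge subsets forming cycles...
Total circuits found: 23.

23


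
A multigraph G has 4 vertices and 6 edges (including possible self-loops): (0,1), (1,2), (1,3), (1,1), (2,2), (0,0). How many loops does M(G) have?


In a graphic matroid, a loop is a self-loop edge (u,u) with rank 0.
Examining all 6 edges for self-loops...
Self-loops found: (1,1), (2,2), (0,0)
Number of loops = 3.

3


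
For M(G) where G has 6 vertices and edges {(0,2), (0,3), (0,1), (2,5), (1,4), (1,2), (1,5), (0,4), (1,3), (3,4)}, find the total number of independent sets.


An independent set in a graphic matroid is an acyclic edge subset.
G has 6 vertices and 10 edges.
Enumerate all 2^10 = 1024 subsets, checking for acyclicity.
Total independent sets = 436.

436


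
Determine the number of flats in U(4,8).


Flats of U(4,8): every subset of size < 4 is a flat, plus E itself.
Count = (8 choose 0) + (8 choose 1) + (8 choose 2) + (8 choose 3) + 1
     = 1 + 8 + 28 + 56 + 1
     = 94.

94


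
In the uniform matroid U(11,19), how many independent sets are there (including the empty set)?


Independent sets of U(11,19) are all subsets of size <= 11.
Count = (19 choose 0) + (19 choose 1) + (19 choose 2) + (19 choose 3) + (19 choose 4) + (19 choose 5) + (19 choose 6) + (19 choose 7) + (19 choose 8) + (19 choose 9) + (19 choose 10) + (19 choose 11)
     = 1 + 19 + 171 + 969 + 3876 + 11628 + 27132 + 50388 + 75582 + 92378 + 92378 + 75582
     = 430104.

430104


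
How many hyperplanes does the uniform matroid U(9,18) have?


Hyperplanes of U(9,18) are flats of rank 8.
In a uniform matroid, these are exactly the (8)-element subsets.
Count = C(18,8) = 43758.

43758


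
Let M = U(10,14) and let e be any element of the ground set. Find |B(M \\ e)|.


Deleting e from U(10,14) gives U(10,13) since n > r.
Bases of U(10,13) = C(13,10) = 286.

286


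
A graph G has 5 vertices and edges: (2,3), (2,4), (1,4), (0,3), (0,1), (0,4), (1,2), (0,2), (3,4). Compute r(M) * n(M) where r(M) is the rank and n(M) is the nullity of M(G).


r(M) = |V| - c = 5 - 1 = 4.
nullity = |E| - r(M) = 9 - 4 = 5.
Product = 4 * 5 = 20.

20


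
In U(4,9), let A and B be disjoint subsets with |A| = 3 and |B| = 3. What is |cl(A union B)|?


|A union B| = 3 + 3 = 6 (disjoint).
In U(4,9), cl(S) = S if |S| < 4, else cl(S) = E.
Since 6 >= 4, cl(A union B) = E.
|cl(A union B)| = 9.

9


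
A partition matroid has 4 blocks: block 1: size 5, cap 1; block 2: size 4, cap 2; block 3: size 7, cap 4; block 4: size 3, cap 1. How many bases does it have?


A basis picks exactly ci elements from block i.
Number of bases = product of C(|Si|, ci).
= C(5,1) * C(4,2) * C(7,4) * C(3,1)
= 5 * 6 * 35 * 3
= 3150.

3150


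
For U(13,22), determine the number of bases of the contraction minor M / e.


Contracting e from U(13,22) gives U(12,21).
Bases of U(12,21) = (21 choose 12) = 293930.

293930


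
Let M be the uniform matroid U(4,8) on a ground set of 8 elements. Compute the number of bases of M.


Bases of U(4,8) are all 4-element subsets of the 8-element ground set.
Number of bases = C(8,4).
(8 choose 4) = 70.

70


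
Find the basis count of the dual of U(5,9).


The dual of U(r,n) is U(n-r, n) = U(4,9).
Bases of U(4,9) are all (4)-element subsets.
|B(M*)| = C(9,4) = 9! / (4! * 5!) = 126.

126


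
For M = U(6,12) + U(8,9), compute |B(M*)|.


(M1+M2)* = M1* + M2*.
M1* = U(6,12), bases: C(12,6) = 924.
M2* = U(1,9), bases: C(9,1) = 9.
|B(M*)| = 924 * 9 = 8316.

8316


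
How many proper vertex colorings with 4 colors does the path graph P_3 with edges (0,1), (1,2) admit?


P(P_3, k) = k * (k-1)^(2).
P(4) = 4 * 3^2 = 4 * 9 = 36.

36


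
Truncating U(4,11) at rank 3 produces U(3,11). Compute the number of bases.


Truncating U(4,11) to rank 3 gives U(3,11).
Bases of U(3,11) are all 3-element subsets of 11 elements.
Number of bases = C(11,3) = 11! / (3! * 8!) = 165.

165


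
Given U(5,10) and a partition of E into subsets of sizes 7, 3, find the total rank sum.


r(Ai) = min(|Ai|, 5) for each part.
Sum = min(7,5) + min(3,5)
    = 5 + 3
    = 8.

8


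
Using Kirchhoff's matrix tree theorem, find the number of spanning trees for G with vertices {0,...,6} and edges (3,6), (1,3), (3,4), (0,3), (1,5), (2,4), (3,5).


By Kirchhoff's matrix tree theorem, the number of spanning trees equals
the determinant of any cofactor of the Laplacian matrix L.
G has 7 vertices and 7 edges.
Computing the (6 x 6) cofactor determinant gives 3.

3
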